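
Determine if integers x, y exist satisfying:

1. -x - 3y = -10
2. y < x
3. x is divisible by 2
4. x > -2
Yes

Take x = 4, y = 2. Substituting into each constraint:
  (1) (-4) - 3(2) = -10 ✓
  (2) 2 < 4 ✓
  (3) 4 = 2 × 2, remainder 0 ✓
  (4) 4 > -2 ✓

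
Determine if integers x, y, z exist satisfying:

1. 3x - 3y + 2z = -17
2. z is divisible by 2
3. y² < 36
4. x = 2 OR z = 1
Yes

Take x = 2, y = -3, z = -16. Substituting into each constraint:
  (1) 3(2) - 3(-3) + 2(-16) = -17 ✓
  (2) -16 = 2 × -8, remainder 0 ✓
  (3) y² = (-3)² = 9, and 9 < 36 ✓
  (4) x = 2, target 2 ✓ (first branch holds)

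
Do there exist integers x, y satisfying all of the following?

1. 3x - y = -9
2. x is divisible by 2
Yes

Take x = 0, y = 9. Substituting into each constraint:
  (1) 3(0) + (-9) = -9 ✓
  (2) 0 = 2 × 0, remainder 0 ✓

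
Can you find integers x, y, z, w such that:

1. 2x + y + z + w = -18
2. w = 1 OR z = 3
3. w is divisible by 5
Yes

Take x = 0, y = -21, z = 3, w = 0. Substituting into each constraint:
  (1) 2(0) + (-21) + 3 + 0 = -18 ✓
  (2) z = 3, target 3 ✓ (second branch holds)
  (3) 0 = 5 × 0, remainder 0 ✓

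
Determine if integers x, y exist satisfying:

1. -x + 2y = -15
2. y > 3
Yes

Take x = 23, y = 4. Substituting into each constraint:
  (1) (-23) + 2(4) = -15 ✓
  (2) 4 > 3 ✓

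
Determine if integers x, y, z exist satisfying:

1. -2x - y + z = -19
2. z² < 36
Yes

Take x = 0, y = 19, z = 0. Substituting into each constraint:
  (1) -2(0) + (-19) + 0 = -19 ✓
  (2) z² = (0)² = 0, and 0 < 36 ✓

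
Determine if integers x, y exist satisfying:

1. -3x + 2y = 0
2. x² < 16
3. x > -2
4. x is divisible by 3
Yes

Take x = 0, y = 0. Substituting into each constraint:
  (1) -3(0) + 2(0) = 0 ✓
  (2) x² = (0)² = 0, and 0 < 16 ✓
  (3) 0 > -2 ✓
  (4) 0 = 3 × 0, remainder 0 ✓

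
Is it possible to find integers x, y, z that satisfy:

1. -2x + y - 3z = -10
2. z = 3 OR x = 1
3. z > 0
Yes

Take x = 1, y = -5, z = 1. Substituting into each constraint:
  (1) -2(1) + (-5) - 3(1) = -10 ✓
  (2) x = 1, target 1 ✓ (second branch holds)
  (3) 1 > 0 ✓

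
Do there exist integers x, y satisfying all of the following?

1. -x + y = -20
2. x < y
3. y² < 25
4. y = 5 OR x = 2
No

A contradictory subset is {-x + y = -20, x < y}. No integer assignment can satisfy these jointly:

  - -x + y = -20: is a linear equation tying the variables together
  - x < y: bounds one variable relative to another variable

From the equation, x − y = 20, i.e. y − x = -20; but y > x requires y − x ≥ 1. Contradiction.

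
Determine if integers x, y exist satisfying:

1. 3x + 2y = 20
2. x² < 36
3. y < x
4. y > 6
No

A contradictory subset is {3x + 2y = 20, y < x, y > 6}. No integer assignment can satisfy these jointly:

  - 3x + 2y = 20: is a linear equation tying the variables together
  - y < x: bounds one variable relative to another variable
  - y > 6: bounds one variable relative to a constant

Propagating the comparison: x > y and y ≥ 7 give x ≥ 8. Range argument: with x ∈ [8, ∞], y ∈ [7, ∞], the left side of the equation is at least 38, but the right side is 20 < 38. No integer solution exists.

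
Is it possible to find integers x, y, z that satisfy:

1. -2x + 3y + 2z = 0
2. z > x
Yes

Take x = 0, y = -2, z = 3. Substituting into each constraint:
  (1) -2(0) + 3(-2) + 2(3) = 0 ✓
  (2) 3 > 0 ✓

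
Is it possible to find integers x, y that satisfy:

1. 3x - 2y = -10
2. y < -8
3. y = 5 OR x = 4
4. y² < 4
No

A contradictory subset is {3x - 2y = -10, y < -8, y = 5 OR x = 4}. No integer assignment can satisfy these jointly:

  - 3x - 2y = -10: is a linear equation tying the variables together
  - y < -8: bounds one variable relative to a constant
  - y = 5 OR x = 4: forces a choice: either y = 5 or x = 4

Split on the disjunction (y = 5 OR x = 4):
  • If y = 5: this contradicts the bound y ≤ -9.
  • If x = 4: the equation forces y = 11, which contradicts the bound y ≤ -9.
Both branches are infeasible, so the system has no integer solution.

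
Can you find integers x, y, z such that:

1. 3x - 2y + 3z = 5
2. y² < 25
Yes

Take x = 3, y = 2, z = 0. Substituting into each constraint:
  (1) 3(3) - 2(2) + 3(0) = 5 ✓
  (2) y² = (2)² = 4, and 4 < 25 ✓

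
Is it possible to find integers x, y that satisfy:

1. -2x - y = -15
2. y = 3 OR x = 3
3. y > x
Yes

Take x = 3, y = 9. Substituting into each constraint:
  (1) -2(3) + (-9) = -15 ✓
  (2) x = 3, target 3 ✓ (second branch holds)
  (3) 9 > 3 ✓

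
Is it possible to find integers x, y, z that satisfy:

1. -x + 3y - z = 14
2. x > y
Yes

Take x = 0, y = -1, z = -17. Substituting into each constraint:
  (1) 0 + 3(-1) + 17 = 14 ✓
  (2) 0 > -1 ✓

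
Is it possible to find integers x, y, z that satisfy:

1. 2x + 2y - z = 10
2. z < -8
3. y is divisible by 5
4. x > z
Yes

Take x = 0, y = 0, z = -10. Substituting into each constraint:
  (1) 2(0) + 2(0) + 10 = 10 ✓
  (2) -10 < -8 ✓
  (3) 0 = 5 × 0, remainder 0 ✓
  (4) 0 > -10 ✓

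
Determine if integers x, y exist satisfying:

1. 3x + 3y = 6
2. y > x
Yes

Take x = 0, y = 2. Substituting into each constraint:
  (1) 3(0) + 3(2) = 6 ✓
  (2) 2 > 0 ✓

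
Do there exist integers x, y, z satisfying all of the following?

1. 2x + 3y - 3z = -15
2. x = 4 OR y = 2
Yes

Take x = 0, y = 2, z = 7. Substituting into each constraint:
  (1) 2(0) + 3(2) - 3(7) = -15 ✓
  (2) y = 2, target 2 ✓ (second branch holds)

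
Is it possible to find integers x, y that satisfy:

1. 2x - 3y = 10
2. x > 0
Yes

Take x = 5, y = 0. Substituting into each constraint:
  (1) 2(5) - 3(0) = 10 ✓
  (2) 5 > 0 ✓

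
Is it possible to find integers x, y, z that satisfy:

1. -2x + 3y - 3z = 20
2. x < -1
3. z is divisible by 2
Yes

Take x = -10, y = 0, z = 0. Substituting into each constraint:
  (1) -2(-10) + 3(0) - 3(0) = 20 ✓
  (2) -10 < -1 ✓
  (3) 0 = 2 × 0, remainder 0 ✓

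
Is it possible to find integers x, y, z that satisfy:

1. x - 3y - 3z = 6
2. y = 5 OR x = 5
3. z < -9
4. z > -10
No

A contradictory subset is {z < -9, z > -10}. No integer assignment can satisfy these jointly:

  - z < -9: bounds one variable relative to a constant
  - z > -10: bounds one variable relative to a constant

Direct contradiction: the bounds on z require z ≥ -9 and z ≤ -10 simultaneously, which is empty.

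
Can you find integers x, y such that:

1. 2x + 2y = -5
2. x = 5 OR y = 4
No

Even the single constraint (2x + 2y = -5) is infeasible over the integers.

  - 2x + 2y = -5: every term on the left is divisible by 2, so the LHS ≡ 0 (mod 2), but the RHS -5 is not — no integer solution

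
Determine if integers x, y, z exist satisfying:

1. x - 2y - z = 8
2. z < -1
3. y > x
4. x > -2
Yes

Take x = 0, y = 1, z = -10. Substituting into each constraint:
  (1) 0 - 2(1) + 10 = 8 ✓
  (2) -10 < -1 ✓
  (3) 1 > 0 ✓
  (4) 0 > -2 ✓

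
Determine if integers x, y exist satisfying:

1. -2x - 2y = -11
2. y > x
No

Even the single constraint (-2x - 2y = -11) is infeasible over the integers.

  - -2x - 2y = -11: every term on the left is divisible by 2, so the LHS ≡ 0 (mod 2), but the RHS -11 is not — no integer solution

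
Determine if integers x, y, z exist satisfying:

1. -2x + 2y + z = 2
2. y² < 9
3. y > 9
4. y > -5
No

A contradictory subset is {y² < 9, y > 9}. No integer assignment can satisfy these jointly:

  - y² < 9: restricts y to |y| ≤ 2
  - y > 9: bounds one variable relative to a constant

Direct contradiction: the bounds on y require y ≥ 10 and y ≤ 2 simultaneously, which is empty.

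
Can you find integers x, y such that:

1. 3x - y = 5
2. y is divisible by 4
Yes

Take x = 3, y = 4. Substituting into each constraint:
  (1) 3(3) + (-4) = 5 ✓
  (2) 4 = 4 × 1, remainder 0 ✓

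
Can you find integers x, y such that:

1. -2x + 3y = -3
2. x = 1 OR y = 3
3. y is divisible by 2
No

The full constraint system is jointly infeasible over the integers. Each constraint and what it forces:

  - -2x + 3y = -3: is a linear equation tying the variables together
  - x = 1 OR y = 3: forces a choice: either x = 1 or y = 3
  - y is divisible by 2: restricts y to multiples of 2

Modular obstruction: writing y = 2y', every remaining term of the linear equation is divisible by 2, so the left side is ≡ 0 (mod 2); but the right side -3 ≡ 1 (mod 2). No integers can satisfy it.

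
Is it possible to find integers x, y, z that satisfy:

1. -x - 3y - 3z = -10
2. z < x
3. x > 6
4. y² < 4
Yes

Take x = 7, y = 1, z = 0. Substituting into each constraint:
  (1) (-7) - 3(1) - 3(0) = -10 ✓
  (2) 0 < 7 ✓
  (3) 7 > 6 ✓
  (4) y² = (1)² = 1, and 1 < 4 ✓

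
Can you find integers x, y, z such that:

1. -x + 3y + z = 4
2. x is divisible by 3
Yes

Take x = 0, y = 0, z = 4. Substituting into each constraint:
  (1) 0 + 3(0) + 4 = 4 ✓
  (2) 0 = 3 × 0, remainder 0 ✓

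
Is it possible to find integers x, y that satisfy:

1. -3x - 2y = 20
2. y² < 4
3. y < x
No

The full constraint system is jointly infeasible over the integers. Each constraint and what it forces:

  - -3x - 2y = 20: is a linear equation tying the variables together
  - y² < 4: restricts y to |y| ≤ 1
  - y < x: bounds one variable relative to another variable

Propagating the comparison: x > y and y ≥ -1 give x ≥ 0. Range argument: with x ∈ [0, ∞], y ∈ [-1, 1], the left side of the equation is at most 2, but the right side is 20 > 2. No integer solution exists.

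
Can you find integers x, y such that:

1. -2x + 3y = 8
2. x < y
Yes

Take x = -4, y = 0. Substituting into each constraint:
  (1) -2(-4) + 3(0) = 8 ✓
  (2) -4 < 0 ✓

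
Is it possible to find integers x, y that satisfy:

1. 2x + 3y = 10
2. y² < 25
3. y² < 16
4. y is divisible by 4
Yes

Take x = 5, y = 0. Substituting into each constraint:
  (1) 2(5) + 3(0) = 10 ✓
  (2) y² = (0)² = 0, and 0 < 25 ✓
  (3) y² = (0)² = 0, and 0 < 16 ✓
  (4) 0 = 4 × 0, remainder 0 ✓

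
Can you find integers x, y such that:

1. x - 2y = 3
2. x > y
Yes

Take x = 3, y = 0. Substituting into each constraint:
  (1) 3 - 2(0) = 3 ✓
  (2) 3 > 0 ✓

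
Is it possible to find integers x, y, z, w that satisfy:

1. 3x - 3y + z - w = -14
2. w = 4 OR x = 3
Yes

Take x = 3, y = 0, z = 0, w = 23. Substituting into each constraint:
  (1) 3(3) - 3(0) + 0 + (-23) = -14 ✓
  (2) x = 3, target 3 ✓ (second branch holds)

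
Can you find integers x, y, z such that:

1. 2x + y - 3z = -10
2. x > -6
Yes

Take x = -5, y = 0, z = 0. Substituting into each constraint:
  (1) 2(-5) + 0 - 3(0) = -10 ✓
  (2) -5 > -6 ✓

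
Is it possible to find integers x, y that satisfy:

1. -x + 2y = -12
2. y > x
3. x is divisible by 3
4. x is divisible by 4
Yes

Take x = -24, y = -18. Substituting into each constraint:
  (1) 24 + 2(-18) = -12 ✓
  (2) -18 > -24 ✓
  (3) -24 = 3 × -8, remainder 0 ✓
  (4) -24 = 4 × -6, remainder 0 ✓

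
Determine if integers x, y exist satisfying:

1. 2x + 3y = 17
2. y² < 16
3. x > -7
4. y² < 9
Yes

Take x = 7, y = 1. Substituting into each constraint:
  (1) 2(7) + 3(1) = 17 ✓
  (2) y² = (1)² = 1, and 1 < 16 ✓
  (3) 7 > -7 ✓
  (4) y² = (1)² = 1, and 1 < 9 ✓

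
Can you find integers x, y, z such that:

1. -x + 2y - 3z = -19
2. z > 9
Yes

Take x = 1, y = 6, z = 10. Substituting into each constraint:
  (1) (-1) + 2(6) - 3(10) = -19 ✓
  (2) 10 > 9 ✓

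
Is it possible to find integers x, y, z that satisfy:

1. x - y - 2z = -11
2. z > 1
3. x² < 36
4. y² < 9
Yes

Take x = 1, y = 0, z = 6. Substituting into each constraint:
  (1) 1 + 0 - 2(6) = -11 ✓
  (2) 6 > 1 ✓
  (3) x² = (1)² = 1, and 1 < 36 ✓
  (4) y² = (0)² = 0, and 0 < 9 ✓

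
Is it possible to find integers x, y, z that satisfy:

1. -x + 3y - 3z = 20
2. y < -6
Yes

Take x = 1, y = -7, z = -14. Substituting into each constraint:
  (1) (-1) + 3(-7) - 3(-14) = 20 ✓
  (2) -7 < -6 ✓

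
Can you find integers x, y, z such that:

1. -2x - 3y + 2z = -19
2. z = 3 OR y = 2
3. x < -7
Yes

Take x = -10, y = 15, z = 3. Substituting into each constraint:
  (1) -2(-10) - 3(15) + 2(3) = -19 ✓
  (2) z = 3, target 3 ✓ (first branch holds)
  (3) -10 < -7 ✓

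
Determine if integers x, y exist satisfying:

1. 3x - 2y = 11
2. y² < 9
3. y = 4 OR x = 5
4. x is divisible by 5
Yes

Take x = 5, y = 2. Substituting into each constraint:
  (1) 3(5) - 2(2) = 11 ✓
  (2) y² = (2)² = 4, and 4 < 9 ✓
  (3) x = 5, target 5 ✓ (second branch holds)
  (4) 5 = 5 × 1, remainder 0 ✓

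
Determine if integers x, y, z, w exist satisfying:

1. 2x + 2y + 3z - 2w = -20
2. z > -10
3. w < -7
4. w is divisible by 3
Yes

Take x = 0, y = -19, z = 0, w = -9. Substituting into each constraint:
  (1) 2(0) + 2(-19) + 3(0) - 2(-9) = -20 ✓
  (2) 0 > -10 ✓
  (3) -9 < -7 ✓
  (4) -9 = 3 × -3, remainder 0 ✓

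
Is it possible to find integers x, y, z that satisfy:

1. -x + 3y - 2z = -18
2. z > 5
Yes

Take x = 6, y = 0, z = 6. Substituting into each constraint:
  (1) (-6) + 3(0) - 2(6) = -18 ✓
  (2) 6 > 5 ✓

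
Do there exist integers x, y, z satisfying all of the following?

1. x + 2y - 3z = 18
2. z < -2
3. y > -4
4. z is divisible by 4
Yes

Take x = 6, y = 0, z = -4. Substituting into each constraint:
  (1) 6 + 2(0) - 3(-4) = 18 ✓
  (2) -4 < -2 ✓
  (3) 0 > -4 ✓
  (4) -4 = 4 × -1, remainder 0 ✓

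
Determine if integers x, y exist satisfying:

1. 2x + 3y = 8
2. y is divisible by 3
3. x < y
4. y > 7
Yes

Take x = -14, y = 12. Substituting into each constraint:
  (1) 2(-14) + 3(12) = 8 ✓
  (2) 12 = 3 × 4, remainder 0 ✓
  (3) -14 < 12 ✓
  (4) 12 > 7 ✓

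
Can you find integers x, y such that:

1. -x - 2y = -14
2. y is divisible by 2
Yes

Take x = 14, y = 0. Substituting into each constraint:
  (1) (-14) - 2(0) = -14 ✓
  (2) 0 = 2 × 0, remainder 0 ✓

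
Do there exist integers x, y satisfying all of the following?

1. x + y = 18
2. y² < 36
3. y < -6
No

A contradictory subset is {y² < 36, y < -6}. No integer assignment can satisfy these jointly:

  - y² < 36: restricts y to |y| ≤ 5
  - y < -6: bounds one variable relative to a constant

Direct contradiction: the bounds on y require y ≥ -5 and y ≤ -7 simultaneously, which is empty.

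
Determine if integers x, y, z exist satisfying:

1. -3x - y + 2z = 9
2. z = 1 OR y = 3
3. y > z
Yes

Take x = -3, y = 2, z = 1. Substituting into each constraint:
  (1) -3(-3) + (-2) + 2(1) = 9 ✓
  (2) z = 1, target 1 ✓ (first branch holds)
  (3) 2 > 1 ✓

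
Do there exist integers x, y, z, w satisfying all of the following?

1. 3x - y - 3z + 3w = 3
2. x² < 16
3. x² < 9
Yes

Take x = 0, y = 0, z = 0, w = 1. Substituting into each constraint:
  (1) 3(0) + 0 - 3(0) + 3(1) = 3 ✓
  (2) x² = (0)² = 0, and 0 < 16 ✓
  (3) x² = (0)² = 0, and 0 < 9 ✓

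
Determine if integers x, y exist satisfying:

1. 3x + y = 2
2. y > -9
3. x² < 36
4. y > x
Yes

Take x = 0, y = 2. Substituting into each constraint:
  (1) 3(0) + 2 = 2 ✓
  (2) 2 > -9 ✓
  (3) x² = (0)² = 0, and 0 < 36 ✓
  (4) 2 > 0 ✓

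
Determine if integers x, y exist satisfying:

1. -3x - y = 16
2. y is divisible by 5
Yes

Take x = 3, y = -25. Substituting into each constraint:
  (1) -3(3) + 25 = 16 ✓
  (2) -25 = 5 × -5, remainder 0 ✓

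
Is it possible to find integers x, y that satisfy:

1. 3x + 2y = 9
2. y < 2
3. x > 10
Yes

Take x = 11, y = -12. Substituting into each constraint:
  (1) 3(11) + 2(-12) = 9 ✓
  (2) -12 < 2 ✓
  (3) 11 > 10 ✓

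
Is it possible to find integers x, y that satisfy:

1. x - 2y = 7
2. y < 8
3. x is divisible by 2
No

A contradictory subset is {x - 2y = 7, x is divisible by 2}. No integer assignment can satisfy these jointly:

  - x - 2y = 7: is a linear equation tying the variables together
  - x is divisible by 2: restricts x to multiples of 2

Modular obstruction: writing x = 2x', every remaining term of the linear equation is divisible by 2, so the left side is ≡ 0 (mod 2); but the right side 7 ≡ 1 (mod 2). No integers can satisfy it.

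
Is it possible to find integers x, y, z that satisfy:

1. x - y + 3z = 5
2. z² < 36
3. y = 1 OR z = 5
Yes

Take x = -9, y = 1, z = 5. Substituting into each constraint:
  (1) (-9) + (-1) + 3(5) = 5 ✓
  (2) z² = (5)² = 25, and 25 < 36 ✓
  (3) y = 1, target 1 ✓ (first branch holds)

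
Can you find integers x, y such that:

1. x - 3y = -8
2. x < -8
Yes

Take x = -11, y = -1. Substituting into each constraint:
  (1) (-11) - 3(-1) = -8 ✓
  (2) -11 < -8 ✓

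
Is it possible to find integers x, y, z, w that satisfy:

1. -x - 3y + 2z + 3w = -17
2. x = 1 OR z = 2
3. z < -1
Yes

Take x = 1, y = 0, z = -8, w = 0. Substituting into each constraint:
  (1) (-1) - 3(0) + 2(-8) + 3(0) = -17 ✓
  (2) x = 1, target 1 ✓ (first branch holds)
  (3) -8 < -1 ✓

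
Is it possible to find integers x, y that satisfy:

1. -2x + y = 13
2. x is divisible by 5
Yes

Take x = 0, y = 13. Substituting into each constraint:
  (1) -2(0) + 13 = 13 ✓
  (2) 0 = 5 × 0, remainder 0 ✓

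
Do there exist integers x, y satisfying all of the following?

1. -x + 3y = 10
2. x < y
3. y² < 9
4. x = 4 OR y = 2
Yes

Take x = -4, y = 2. Substituting into each constraint:
  (1) 4 + 3(2) = 10 ✓
  (2) -4 < 2 ✓
  (3) y² = (2)² = 4, and 4 < 9 ✓
  (4) y = 2, target 2 ✓ (second branch holds)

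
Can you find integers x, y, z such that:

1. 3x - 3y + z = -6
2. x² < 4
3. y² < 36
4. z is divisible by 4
Yes

Take x = 0, y = 2, z = 0. Substituting into each constraint:
  (1) 3(0) - 3(2) + 0 = -6 ✓
  (2) x² = (0)² = 0, and 0 < 4 ✓
  (3) y² = (2)² = 4, and 4 < 36 ✓
  (4) 0 = 4 × 0, remainder 0 ✓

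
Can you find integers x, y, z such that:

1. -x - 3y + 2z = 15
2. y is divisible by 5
Yes

Take x = 1, y = 0, z = 8. Substituting into each constraint:
  (1) (-1) - 3(0) + 2(8) = 15 ✓
  (2) 0 = 5 × 0, remainder 0 ✓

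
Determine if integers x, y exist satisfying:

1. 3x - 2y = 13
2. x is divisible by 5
Yes

Take x = 5, y = 1. Substituting into each constraint:
  (1) 3(5) - 2(1) = 13 ✓
  (2) 5 = 5 × 1, remainder 0 ✓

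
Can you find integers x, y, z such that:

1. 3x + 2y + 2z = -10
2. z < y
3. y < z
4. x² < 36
No

A contradictory subset is {z < y, y < z}. No integer assignment can satisfy these jointly:

  - z < y: bounds one variable relative to another variable
  - y < z: bounds one variable relative to another variable

Direct contradiction: y > z and z > y cannot both hold.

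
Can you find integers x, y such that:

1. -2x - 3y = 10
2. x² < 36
Yes

Take x = -5, y = 0. Substituting into each constraint:
  (1) -2(-5) - 3(0) = 10 ✓
  (2) x² = (-5)² = 25, and 25 < 36 ✓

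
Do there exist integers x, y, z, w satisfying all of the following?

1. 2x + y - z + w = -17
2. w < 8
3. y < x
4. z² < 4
Yes

Take x = 1, y = 0, z = 0, w = -19. Substituting into each constraint:
  (1) 2(1) + 0 + 0 + (-19) = -17 ✓
  (2) -19 < 8 ✓
  (3) 0 < 1 ✓
  (4) z² = (0)² = 0, and 0 < 4 ✓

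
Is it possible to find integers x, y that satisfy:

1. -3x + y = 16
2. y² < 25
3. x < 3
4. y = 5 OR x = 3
No

A contradictory subset is {y² < 25, x < 3, y = 5 OR x = 3}. No integer assignment can satisfy these jointly:

  - y² < 25: restricts y to |y| ≤ 4
  - x < 3: bounds one variable relative to a constant
  - y = 5 OR x = 3: forces a choice: either y = 5 or x = 3

Split on the disjunction (y = 5 OR x = 3):
  • If y = 5: this contradicts y² < 25, which requires |y| ≤ 4.
  • If x = 3: this contradicts the bound x ≤ 2.
Both branches are infeasible, so the system has no integer solution.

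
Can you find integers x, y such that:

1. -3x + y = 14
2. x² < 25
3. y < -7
No

The full constraint system is jointly infeasible over the integers. Each constraint and what it forces:

  - -3x + y = 14: is a linear equation tying the variables together
  - x² < 25: restricts x to |x| ≤ 4
  - y < -7: bounds one variable relative to a constant

Range argument: with x ∈ [-4, 4], y ∈ [−∞, -8], the left side of the equation is at most 4, but the right side is 14 > 4. No integer solution exists.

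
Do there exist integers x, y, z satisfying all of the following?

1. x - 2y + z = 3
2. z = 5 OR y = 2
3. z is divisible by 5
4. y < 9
Yes

Take x = 7, y = 2, z = 0. Substituting into each constraint:
  (1) 7 - 2(2) + 0 = 3 ✓
  (2) y = 2, target 2 ✓ (second branch holds)
  (3) 0 = 5 × 0, remainder 0 ✓
  (4) 2 < 9 ✓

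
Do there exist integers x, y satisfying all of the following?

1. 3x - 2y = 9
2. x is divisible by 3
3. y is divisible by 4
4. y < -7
Yes

Take x = -21, y = -36. Substituting into each constraint:
  (1) 3(-21) - 2(-36) = 9 ✓
  (2) -21 = 3 × -7, remainder 0 ✓
  (3) -36 = 4 × -9, remainder 0 ✓
  (4) -36 < -7 ✓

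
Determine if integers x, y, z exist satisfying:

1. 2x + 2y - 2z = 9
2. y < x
No

Even the single constraint (2x + 2y - 2z = 9) is infeasible over the integers.

  - 2x + 2y - 2z = 9: every term on the left is divisible by 2, so the LHS ≡ 0 (mod 2), but the RHS 9 is not — no integer solution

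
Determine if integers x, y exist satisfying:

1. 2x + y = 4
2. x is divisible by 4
Yes

Take x = 0, y = 4. Substituting into each constraint:
  (1) 2(0) + 4 = 4 ✓
  (2) 0 = 4 × 0, remainder 0 ✓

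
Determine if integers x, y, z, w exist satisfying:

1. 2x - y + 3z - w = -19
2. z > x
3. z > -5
Yes

Take x = 0, y = 0, z = 1, w = 22. Substituting into each constraint:
  (1) 2(0) + 0 + 3(1) + (-22) = -19 ✓
  (2) 1 > 0 ✓
  (3) 1 > -5 ✓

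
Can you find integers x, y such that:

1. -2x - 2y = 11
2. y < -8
No

Even the single constraint (-2x - 2y = 11) is infeasible over the integers.

  - -2x - 2y = 11: every term on the left is divisible by 2, so the LHS ≡ 0 (mod 2), but the RHS 11 is not — no integer solution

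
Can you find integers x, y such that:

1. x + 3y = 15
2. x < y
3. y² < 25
Yes

Take x = 3, y = 4. Substituting into each constraint:
  (1) 3 + 3(4) = 15 ✓
  (2) 3 < 4 ✓
  (3) y² = (4)² = 16, and 16 < 25 ✓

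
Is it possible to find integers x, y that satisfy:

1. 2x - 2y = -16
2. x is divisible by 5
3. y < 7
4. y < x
No

A contradictory subset is {2x - 2y = -16, y < x}. No integer assignment can satisfy these jointly:

  - 2x - 2y = -16: is a linear equation tying the variables together
  - y < x: bounds one variable relative to another variable

From the equation, x − y = -8, i.e. x − y = -8; but x > y requires x − y ≥ 1. Contradiction.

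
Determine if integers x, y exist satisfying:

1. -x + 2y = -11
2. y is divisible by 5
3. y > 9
Yes

Take x = 31, y = 10. Substituting into each constraint:
  (1) (-31) + 2(10) = -11 ✓
  (2) 10 = 5 × 2, remainder 0 ✓
  (3) 10 > 9 ✓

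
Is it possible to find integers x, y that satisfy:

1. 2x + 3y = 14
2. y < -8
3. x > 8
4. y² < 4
No

A contradictory subset is {y < -8, y² < 4}. No integer assignment can satisfy these jointly:

  - y < -8: bounds one variable relative to a constant
  - y² < 4: restricts y to |y| ≤ 1

Direct contradiction: the bounds on y require y ≥ -1 and y ≤ -9 simultaneously, which is empty.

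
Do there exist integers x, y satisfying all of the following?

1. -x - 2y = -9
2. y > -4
Yes

Take x = 9, y = 0. Substituting into each constraint:
  (1) (-9) - 2(0) = -9 ✓
  (2) 0 > -4 ✓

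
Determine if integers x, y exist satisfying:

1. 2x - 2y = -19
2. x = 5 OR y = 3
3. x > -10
No

Even the single constraint (2x - 2y = -19) is infeasible over the integers.

  - 2x - 2y = -19: every term on the left is divisible by 2, so the LHS ≡ 0 (mod 2), but the RHS -19 is not — no integer solution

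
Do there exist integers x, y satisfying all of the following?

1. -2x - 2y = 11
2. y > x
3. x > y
No

Even the single constraint (-2x - 2y = 11) is infeasible over the integers.

  - -2x - 2y = 11: every term on the left is divisible by 2, so the LHS ≡ 0 (mod 2), but the RHS 11 is not — no integer solution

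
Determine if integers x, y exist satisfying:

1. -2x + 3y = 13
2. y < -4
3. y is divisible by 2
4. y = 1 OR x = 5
No

A contradictory subset is {-2x + 3y = 13, y < -4, y = 1 OR x = 5}. No integer assignment can satisfy these jointly:

  - -2x + 3y = 13: is a linear equation tying the variables together
  - y < -4: bounds one variable relative to a constant
  - y = 1 OR x = 5: forces a choice: either y = 1 or x = 5

Split on the disjunction (y = 1 OR x = 5):
  • If y = 1: this contradicts the bound y ≤ -5.
  • If x = 5: with x = 5, every remaining term of the linear equation is divisible by 3, so the left side is ≡ 0 (mod 3); but the right side 23 ≡ 2 (mod 3). No integers can satisfy it.
Both branches are infeasible, so the system has no integer solution.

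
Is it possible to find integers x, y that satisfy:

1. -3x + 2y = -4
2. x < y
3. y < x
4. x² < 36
No

A contradictory subset is {x < y, y < x}. No integer assignment can satisfy these jointly:

  - x < y: bounds one variable relative to another variable
  - y < x: bounds one variable relative to another variable

Direct contradiction: y > x and x > y cannot both hold.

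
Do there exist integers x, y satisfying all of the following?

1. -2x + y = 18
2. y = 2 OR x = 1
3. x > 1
No

The full constraint system is jointly infeasible over the integers. Each constraint and what it forces:

  - -2x + y = 18: is a linear equation tying the variables together
  - y = 2 OR x = 1: forces a choice: either y = 2 or x = 1
  - x > 1: bounds one variable relative to a constant

Split on the disjunction (y = 2 OR x = 1):
  • If y = 2: the equation forces x = -8, which contradicts the bound x ≥ 2.
  • If x = 1: this contradicts the bound x ≥ 2.
Both branches are infeasible, so the system has no integer solution.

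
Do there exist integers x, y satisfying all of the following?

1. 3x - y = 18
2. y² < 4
Yes

Take x = 6, y = 0. Substituting into each constraint:
  (1) 3(6) + 0 = 18 ✓
  (2) y² = (0)² = 0, and 0 < 4 ✓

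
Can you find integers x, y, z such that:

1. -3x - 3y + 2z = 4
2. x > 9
Yes

Take x = 10, y = 0, z = 17. Substituting into each constraint:
  (1) -3(10) - 3(0) + 2(17) = 4 ✓
  (2) 10 > 9 ✓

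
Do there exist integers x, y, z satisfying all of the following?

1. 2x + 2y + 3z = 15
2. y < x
Yes

Take x = 2, y = 1, z = 3. Substituting into each constraint:
  (1) 2(2) + 2(1) + 3(3) = 15 ✓
  (2) 1 < 2 ✓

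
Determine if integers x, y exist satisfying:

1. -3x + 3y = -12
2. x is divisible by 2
Yes

Take x = 0, y = -4. Substituting into each constraint:
  (1) -3(0) + 3(-4) = -12 ✓
  (2) 0 = 2 × 0, remainder 0 ✓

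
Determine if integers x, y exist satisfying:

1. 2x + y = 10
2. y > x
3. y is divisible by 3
Yes

Take x = 2, y = 6. Substituting into each constraint:
  (1) 2(2) + 6 = 10 ✓
  (2) 6 > 2 ✓
  (3) 6 = 3 × 2, remainder 0 ✓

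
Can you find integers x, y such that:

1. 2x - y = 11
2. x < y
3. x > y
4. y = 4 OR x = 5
No

A contradictory subset is {x < y, x > y}. No integer assignment can satisfy these jointly:

  - x < y: bounds one variable relative to another variable
  - x > y: bounds one variable relative to another variable

Direct contradiction: y > x and x > y cannot both hold.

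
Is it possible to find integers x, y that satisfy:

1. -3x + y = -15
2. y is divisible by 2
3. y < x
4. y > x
No

A contradictory subset is {y < x, y > x}. No integer assignment can satisfy these jointly:

  - y < x: bounds one variable relative to another variable
  - y > x: bounds one variable relative to another variable

Direct contradiction: x > y and y > x cannot both hold.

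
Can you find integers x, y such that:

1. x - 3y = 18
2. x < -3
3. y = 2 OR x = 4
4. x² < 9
No

A contradictory subset is {x - 3y = 18, x < -3, y = 2 OR x = 4}. No integer assignment can satisfy these jointly:

  - x - 3y = 18: is a linear equation tying the variables together
  - x < -3: bounds one variable relative to a constant
  - y = 2 OR x = 4: forces a choice: either y = 2 or x = 4

Split on the disjunction (y = 2 OR x = 4):
  • If y = 2: the equation forces x = 24, which contradicts the bound x ≤ -4.
  • If x = 4: this contradicts the bound x ≤ -4.
Both branches are infeasible, so the system has no integer solution.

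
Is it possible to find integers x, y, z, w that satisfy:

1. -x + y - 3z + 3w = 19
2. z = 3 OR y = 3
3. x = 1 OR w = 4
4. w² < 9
Yes

Take x = 1, y = 29, z = 3, w = 0. Substituting into each constraint:
  (1) (-1) + 29 - 3(3) + 3(0) = 19 ✓
  (2) z = 3, target 3 ✓ (first branch holds)
  (3) x = 1, target 1 ✓ (first branch holds)
  (4) w² = (0)² = 0, and 0 < 9 ✓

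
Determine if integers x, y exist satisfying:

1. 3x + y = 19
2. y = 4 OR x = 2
Yes

Take x = 5, y = 4. Substituting into each constraint:
  (1) 3(5) + 4 = 19 ✓
  (2) y = 4, target 4 ✓ (first branch holds)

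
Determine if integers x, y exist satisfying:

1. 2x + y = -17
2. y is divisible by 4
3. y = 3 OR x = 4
No

The full constraint system is jointly infeasible over the integers. Each constraint and what it forces:

  - 2x + y = -17: is a linear equation tying the variables together
  - y is divisible by 4: restricts y to multiples of 4
  - y = 3 OR x = 4: forces a choice: either y = 3 or x = 4

Modular obstruction: writing y = 4y', every remaining term of the linear equation is divisible by 2, so the left side is ≡ 0 (mod 2); but the right side -17 ≡ 1 (mod 2). No integers can satisfy it.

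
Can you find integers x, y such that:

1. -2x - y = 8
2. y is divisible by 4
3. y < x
Yes

Take x = -2, y = -4. Substituting into each constraint:
  (1) -2(-2) + 4 = 8 ✓
  (2) -4 = 4 × -1, remainder 0 ✓
  (3) -4 < -2 ✓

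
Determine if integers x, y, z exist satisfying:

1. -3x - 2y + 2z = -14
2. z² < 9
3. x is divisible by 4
Yes

Take x = 0, y = 7, z = 0. Substituting into each constraint:
  (1) -3(0) - 2(7) + 2(0) = -14 ✓
  (2) z² = (0)² = 0, and 0 < 9 ✓
  (3) 0 = 4 × 0, remainder 0 ✓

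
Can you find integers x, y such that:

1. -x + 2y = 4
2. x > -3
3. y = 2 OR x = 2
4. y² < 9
Yes

Take x = 0, y = 2. Substituting into each constraint:
  (1) 0 + 2(2) = 4 ✓
  (2) 0 > -3 ✓
  (3) y = 2, target 2 ✓ (first branch holds)
  (4) y² = (2)² = 4, and 4 < 9 ✓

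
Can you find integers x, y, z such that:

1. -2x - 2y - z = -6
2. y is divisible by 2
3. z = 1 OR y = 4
Yes

Take x = -2, y = 4, z = 2. Substituting into each constraint:
  (1) -2(-2) - 2(4) + (-2) = -6 ✓
  (2) 4 = 2 × 2, remainder 0 ✓
  (3) y = 4, target 4 ✓ (second branch holds)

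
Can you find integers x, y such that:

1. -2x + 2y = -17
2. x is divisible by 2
No

Even the single constraint (-2x + 2y = -17) is infeasible over the integers.

  - -2x + 2y = -17: every term on the left is divisible by 2, so the LHS ≡ 0 (mod 2), but the RHS -17 is not — no integer solution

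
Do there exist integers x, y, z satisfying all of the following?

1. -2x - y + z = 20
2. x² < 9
Yes

Take x = 0, y = 0, z = 20. Substituting into each constraint:
  (1) -2(0) + 0 + 20 = 20 ✓
  (2) x² = (0)² = 0, and 0 < 9 ✓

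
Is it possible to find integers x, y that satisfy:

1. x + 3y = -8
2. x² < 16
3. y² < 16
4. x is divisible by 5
No

A contradictory subset is {x + 3y = -8, x² < 16, x is divisible by 5}. No integer assignment can satisfy these jointly:

  - x + 3y = -8: is a linear equation tying the variables together
  - x² < 16: restricts x to |x| ≤ 3
  - x is divisible by 5: restricts x to multiples of 5

The bounds confine x to {0} with 5 | x. For each value, substitute into the equation:
  • x = 0: the equation gives 3y = -8, so y would not be an integer.
Every case fails, so no integer solution exists.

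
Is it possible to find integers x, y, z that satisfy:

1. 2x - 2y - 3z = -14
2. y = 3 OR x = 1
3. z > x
Yes

Take x = 1, y = 5, z = 2. Substituting into each constraint:
  (1) 2(1) - 2(5) - 3(2) = -14 ✓
  (2) x = 1, target 1 ✓ (second branch holds)
  (3) 2 > 1 ✓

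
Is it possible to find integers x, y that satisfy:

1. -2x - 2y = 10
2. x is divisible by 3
Yes

Take x = 0, y = -5. Substituting into each constraint:
  (1) -2(0) - 2(-5) = 10 ✓
  (2) 0 = 3 × 0, remainder 0 ✓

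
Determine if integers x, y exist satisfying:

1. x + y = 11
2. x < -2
Yes

Take x = -3, y = 14. Substituting into each constraint:
  (1) (-3) + 14 = 11 ✓
  (2) -3 < -2 ✓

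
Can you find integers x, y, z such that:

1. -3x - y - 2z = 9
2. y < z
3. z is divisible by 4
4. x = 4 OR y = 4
Yes

Take x = -15, y = 4, z = 16. Substituting into each constraint:
  (1) -3(-15) + (-4) - 2(16) = 9 ✓
  (2) 4 < 16 ✓
  (3) 16 = 4 × 4, remainder 0 ✓
  (4) y = 4, target 4 ✓ (second branch holds)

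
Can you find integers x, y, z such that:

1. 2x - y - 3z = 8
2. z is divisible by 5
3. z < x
Yes

Take x = 1, y = -6, z = 0. Substituting into each constraint:
  (1) 2(1) + 6 - 3(0) = 8 ✓
  (2) 0 = 5 × 0, remainder 0 ✓
  (3) 0 < 1 ✓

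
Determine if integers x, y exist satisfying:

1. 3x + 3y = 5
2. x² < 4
No

Even the single constraint (3x + 3y = 5) is infeasible over the integers.

  - 3x + 3y = 5: every term on the left is divisible by 3, so the LHS ≡ 0 (mod 3), but the RHS 5 is not — no integer solution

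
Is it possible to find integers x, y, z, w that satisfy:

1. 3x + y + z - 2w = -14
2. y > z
Yes

Take x = 1, y = 0, z = -1, w = 8. Substituting into each constraint:
  (1) 3(1) + 0 + (-1) - 2(8) = -14 ✓
  (2) 0 > -1 ✓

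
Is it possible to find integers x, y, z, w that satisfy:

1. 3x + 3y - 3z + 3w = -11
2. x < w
No

Even the single constraint (3x + 3y - 3z + 3w = -11) is infeasible over the integers.

  - 3x + 3y - 3z + 3w = -11: every term on the left is divisible by 3, so the LHS ≡ 0 (mod 3), but the RHS -11 is not — no integer solution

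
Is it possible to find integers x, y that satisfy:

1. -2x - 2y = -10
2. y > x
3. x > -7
Yes

Take x = 2, y = 3. Substituting into each constraint:
  (1) -2(2) - 2(3) = -10 ✓
  (2) 3 > 2 ✓
  (3) 2 > -7 ✓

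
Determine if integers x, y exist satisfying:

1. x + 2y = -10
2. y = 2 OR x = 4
Yes

Take x = -14, y = 2. Substituting into each constraint:
  (1) (-14) + 2(2) = -10 ✓
  (2) y = 2, target 2 ✓ (first branch holds)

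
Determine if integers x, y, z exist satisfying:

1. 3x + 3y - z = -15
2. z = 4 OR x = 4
Yes

Take x = 4, y = -8, z = 3. Substituting into each constraint:
  (1) 3(4) + 3(-8) + (-3) = -15 ✓
  (2) x = 4, target 4 ✓ (second branch holds)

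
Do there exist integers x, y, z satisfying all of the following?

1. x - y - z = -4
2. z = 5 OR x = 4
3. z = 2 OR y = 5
Yes

Take x = 4, y = 5, z = 3. Substituting into each constraint:
  (1) 4 + (-5) + (-3) = -4 ✓
  (2) x = 4, target 4 ✓ (second branch holds)
  (3) y = 5, target 5 ✓ (second branch holds)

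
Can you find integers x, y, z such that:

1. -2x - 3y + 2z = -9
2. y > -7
Yes

Take x = 0, y = 1, z = -3. Substituting into each constraint:
  (1) -2(0) - 3(1) + 2(-3) = -9 ✓
  (2) 1 > -7 ✓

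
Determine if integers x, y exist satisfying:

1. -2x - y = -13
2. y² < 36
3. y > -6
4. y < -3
Yes

Take x = 9, y = -5. Substituting into each constraint:
  (1) -2(9) + 5 = -13 ✓
  (2) y² = (-5)² = 25, and 25 < 36 ✓
  (3) -5 > -6 ✓
  (4) -5 < -3 ✓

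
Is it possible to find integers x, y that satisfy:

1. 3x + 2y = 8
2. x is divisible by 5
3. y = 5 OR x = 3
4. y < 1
No

A contradictory subset is {3x + 2y = 8, y = 5 OR x = 3, y < 1}. No integer assignment can satisfy these jointly:

  - 3x + 2y = 8: is a linear equation tying the variables together
  - y = 5 OR x = 3: forces a choice: either y = 5 or x = 3
  - y < 1: bounds one variable relative to a constant

Split on the disjunction (y = 5 OR x = 3):
  • If y = 5: this contradicts the bound y ≤ 0.
  • If x = 3: with x = 3, every remaining term of the linear equation is divisible by 2, so the left side is ≡ 0 (mod 2); but the right side -1 ≡ 1 (mod 2). No integers can satisfy it.
Both branches are infeasible, so the system has no integer solution.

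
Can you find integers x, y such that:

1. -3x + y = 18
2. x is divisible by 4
Yes

Take x = 0, y = 18. Substituting into each constraint:
  (1) -3(0) + 18 = 18 ✓
  (2) 0 = 4 × 0, remainder 0 ✓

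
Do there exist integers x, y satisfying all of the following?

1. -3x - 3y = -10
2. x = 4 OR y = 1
No

Even the single constraint (-3x - 3y = -10) is infeasible over the integers.

  - -3x - 3y = -10: every term on the left is divisible by 3, so the LHS ≡ 0 (mod 3), but the RHS -10 is not — no integer solution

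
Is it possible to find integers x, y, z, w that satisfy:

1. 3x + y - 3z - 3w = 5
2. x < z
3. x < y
Yes

Take x = 1, y = 2, z = 2, w = -2. Substituting into each constraint:
  (1) 3(1) + 2 - 3(2) - 3(-2) = 5 ✓
  (2) 1 < 2 ✓
  (3) 1 < 2 ✓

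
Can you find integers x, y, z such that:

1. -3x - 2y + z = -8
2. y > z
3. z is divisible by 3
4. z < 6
Yes

Take x = 2, y = 1, z = 0. Substituting into each constraint:
  (1) -3(2) - 2(1) + 0 = -8 ✓
  (2) 1 > 0 ✓
  (3) 0 = 3 × 0, remainder 0 ✓
  (4) 0 < 6 ✓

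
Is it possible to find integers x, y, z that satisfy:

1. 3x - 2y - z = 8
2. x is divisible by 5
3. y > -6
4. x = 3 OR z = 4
Yes

Take x = 10, y = 9, z = 4. Substituting into each constraint:
  (1) 3(10) - 2(9) + (-4) = 8 ✓
  (2) 10 = 5 × 2, remainder 0 ✓
  (3) 9 > -6 ✓
  (4) z = 4, target 4 ✓ (second branch holds)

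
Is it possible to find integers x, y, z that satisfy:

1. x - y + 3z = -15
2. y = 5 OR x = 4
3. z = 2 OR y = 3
Yes

Take x = 4, y = 25, z = 2. Substituting into each constraint:
  (1) 4 + (-25) + 3(2) = -15 ✓
  (2) x = 4, target 4 ✓ (second branch holds)
  (3) z = 2, target 2 ✓ (first branch holds)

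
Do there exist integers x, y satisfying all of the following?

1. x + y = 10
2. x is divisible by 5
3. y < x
Yes

Take x = 10, y = 0. Substituting into each constraint:
  (1) 10 + 0 = 10 ✓
  (2) 10 = 5 × 2, remainder 0 ✓
  (3) 0 < 10 ✓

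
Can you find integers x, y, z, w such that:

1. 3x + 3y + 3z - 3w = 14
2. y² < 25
No

Even the single constraint (3x + 3y + 3z - 3w = 14) is infeasible over the integers.

  - 3x + 3y + 3z - 3w = 14: every term on the left is divisible by 3, so the LHS ≡ 0 (mod 3), but the RHS 14 is not — no integer solution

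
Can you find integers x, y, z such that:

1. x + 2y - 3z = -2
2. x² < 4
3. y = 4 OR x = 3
Yes

Take x = -1, y = 4, z = 3. Substituting into each constraint:
  (1) (-1) + 2(4) - 3(3) = -2 ✓
  (2) x² = (-1)² = 1, and 1 < 4 ✓
  (3) y = 4, target 4 ✓ (first branch holds)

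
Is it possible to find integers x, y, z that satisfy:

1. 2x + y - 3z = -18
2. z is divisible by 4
Yes

Take x = -9, y = 0, z = 0. Substituting into each constraint:
  (1) 2(-9) + 0 - 3(0) = -18 ✓
  (2) 0 = 4 × 0, remainder 0 ✓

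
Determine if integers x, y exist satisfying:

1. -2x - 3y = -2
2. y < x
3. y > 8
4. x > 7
No

A contradictory subset is {-2x - 3y = -2, y < x, y > 8}. No integer assignment can satisfy these jointly:

  - -2x - 3y = -2: is a linear equation tying the variables together
  - y < x: bounds one variable relative to another variable
  - y > 8: bounds one variable relative to a constant

Propagating the comparison: x > y and y ≥ 9 give x ≥ 10. Range argument: with x ∈ [10, ∞], y ∈ [9, ∞], the left side of the equation is at most -47, but the right side is -2 > -47. No integer solution exists.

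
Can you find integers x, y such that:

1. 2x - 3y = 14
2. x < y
Yes

Take x = -17, y = -16. Substituting into each constraint:
  (1) 2(-17) - 3(-16) = 14 ✓
  (2) -17 < -16 ✓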